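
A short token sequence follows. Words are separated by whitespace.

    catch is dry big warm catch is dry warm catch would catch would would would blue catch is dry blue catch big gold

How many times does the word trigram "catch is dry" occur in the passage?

Scanning the 21 overlapping trigram windows for "catch is dry":
  position 1–3: catch is dry
  position 6–8: catch is dry
  position 17–19: catch is dry

3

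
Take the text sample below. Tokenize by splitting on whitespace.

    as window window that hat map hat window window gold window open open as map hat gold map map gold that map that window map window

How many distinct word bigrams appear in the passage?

23

26 tokens → 25 bigram windows in total.
Repeated bigrams (each contributes count−1 duplicates):
  map hat: 2
  window window: 2
2 duplicate windows → 25 − 2 = 23 distinct.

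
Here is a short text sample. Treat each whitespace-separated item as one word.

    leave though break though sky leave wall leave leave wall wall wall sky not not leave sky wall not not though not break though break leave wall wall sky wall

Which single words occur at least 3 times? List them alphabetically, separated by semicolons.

break; leave; not; sky; though; wall

Unigram counts meeting the condition (at least 3 times):
  break: 3
  leave: 6
  not: 5
  sky: 4
  though: 4
  wall: 8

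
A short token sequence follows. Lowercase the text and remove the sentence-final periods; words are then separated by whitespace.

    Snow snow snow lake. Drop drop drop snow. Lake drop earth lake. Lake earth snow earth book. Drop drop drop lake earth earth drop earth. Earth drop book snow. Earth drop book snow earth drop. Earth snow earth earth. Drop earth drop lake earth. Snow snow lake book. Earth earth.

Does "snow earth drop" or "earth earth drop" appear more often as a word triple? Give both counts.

"snow earth drop": 2 occurrences
"earth earth drop": 3 occurrences

"earth earth drop" (3 vs 2)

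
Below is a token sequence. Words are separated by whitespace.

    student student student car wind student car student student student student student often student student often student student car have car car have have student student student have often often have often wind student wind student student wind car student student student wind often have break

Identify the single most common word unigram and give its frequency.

"student", 22 times

Unigram frequencies (highest first):
  student: 22
  car: 6
  often: 6
  have: 6
  wind: 5
  break: 1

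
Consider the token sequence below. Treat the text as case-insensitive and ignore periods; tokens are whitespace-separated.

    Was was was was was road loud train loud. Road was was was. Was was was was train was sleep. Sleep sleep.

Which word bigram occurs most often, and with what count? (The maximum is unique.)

Bigram frequencies (highest first):
  was was: 10
  sleep sleep: 2
  was road: 1
  road loud: 1
  loud train: 1
  train loud: 1
  … (5 more, each ≤ 1)

"was was", 10 times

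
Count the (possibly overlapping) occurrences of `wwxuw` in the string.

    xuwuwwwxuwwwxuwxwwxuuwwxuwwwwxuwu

Sliding a length-5 window over the 33 characters (29 positions):
  position 6–10: wwxuw
  position 11–15: wwxuw
  position 22–26: wwxuw
  position 28–32: wwxuw

4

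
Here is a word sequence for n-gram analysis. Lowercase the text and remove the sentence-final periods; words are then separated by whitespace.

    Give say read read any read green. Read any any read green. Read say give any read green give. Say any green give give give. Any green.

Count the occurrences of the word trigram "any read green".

3

Scanning the 25 overlapping trigram windows for "any read green":
  position 5–7: any read green
  position 10–12: any read green
  position 16–18: any read green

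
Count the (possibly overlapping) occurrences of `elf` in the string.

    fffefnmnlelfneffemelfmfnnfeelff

3

Sliding a length-3 window over the 31 characters (29 positions):
  position 10–12: elf
  position 19–21: elf
  position 28–30: elf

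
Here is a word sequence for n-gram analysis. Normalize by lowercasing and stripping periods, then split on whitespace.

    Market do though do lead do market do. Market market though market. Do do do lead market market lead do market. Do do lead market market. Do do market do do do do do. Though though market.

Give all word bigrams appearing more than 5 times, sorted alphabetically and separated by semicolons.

Bigram counts meeting the condition (more than 5 times):
  do do: 8
  market do: 6

do do; market do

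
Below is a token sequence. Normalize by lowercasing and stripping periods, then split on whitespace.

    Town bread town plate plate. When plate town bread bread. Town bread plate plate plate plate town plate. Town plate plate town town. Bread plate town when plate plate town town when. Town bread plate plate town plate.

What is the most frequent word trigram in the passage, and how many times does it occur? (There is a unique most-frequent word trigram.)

"plate plate town", 4 times

Trigram frequencies (highest first):
  plate plate town: 4
  town bread plate: 3
  plate town plate: 3
  town plate plate: 2
  bread plate plate: 2
  plate plate plate: 2
  … (19 more, each ≤ 2)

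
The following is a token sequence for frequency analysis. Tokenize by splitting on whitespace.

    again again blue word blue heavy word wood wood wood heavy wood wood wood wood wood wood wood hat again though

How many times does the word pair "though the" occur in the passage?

Scanning the 20 overlapping bigram windows for "though the":
  (none found)

0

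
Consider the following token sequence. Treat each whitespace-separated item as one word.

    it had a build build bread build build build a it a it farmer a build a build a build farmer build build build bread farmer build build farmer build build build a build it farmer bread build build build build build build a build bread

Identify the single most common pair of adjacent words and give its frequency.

Bigram frequencies (highest first):
  build build: 13
  a build: 6
  build a: 5
  build bread: 3
  farmer build: 3
  bread build: 2
  … (10 more, each ≤ 2)

"build build", 13 times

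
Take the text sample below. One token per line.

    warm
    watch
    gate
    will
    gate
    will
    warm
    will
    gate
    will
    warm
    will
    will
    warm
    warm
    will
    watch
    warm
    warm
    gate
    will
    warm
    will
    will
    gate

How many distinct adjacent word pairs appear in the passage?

11

25 tokens → 24 bigram windows in total.
Repeated bigrams (each contributes count−1 duplicates):
  gate will: 4
  warm will: 4
  will warm: 4
  will gate: 3
  warm warm: 2
  will will: 2
13 duplicate windows → 24 − 13 = 11 distinct.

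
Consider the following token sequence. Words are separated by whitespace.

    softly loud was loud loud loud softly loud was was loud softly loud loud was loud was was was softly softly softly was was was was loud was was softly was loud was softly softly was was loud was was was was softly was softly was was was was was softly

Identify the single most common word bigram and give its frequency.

"was was", 15 times

Bigram frequencies (highest first):
  was was: 15
  loud was: 7
  was loud: 6
  was softly: 6
  softly was: 5
  softly loud: 3
  … (3 more, each ≤ 3)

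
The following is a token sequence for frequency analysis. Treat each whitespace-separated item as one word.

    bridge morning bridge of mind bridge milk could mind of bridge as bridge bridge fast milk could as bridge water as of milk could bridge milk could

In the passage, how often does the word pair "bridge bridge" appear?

1

Scanning the 26 overlapping bigram windows for "bridge bridge":
  position 13–14: bridge bridge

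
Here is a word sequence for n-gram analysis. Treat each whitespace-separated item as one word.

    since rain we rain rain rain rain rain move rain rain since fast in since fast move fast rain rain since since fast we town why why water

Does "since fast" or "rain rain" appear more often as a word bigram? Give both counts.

"since fast": 3 occurrences
"rain rain": 6 occurrences

"rain rain" (6 vs 3)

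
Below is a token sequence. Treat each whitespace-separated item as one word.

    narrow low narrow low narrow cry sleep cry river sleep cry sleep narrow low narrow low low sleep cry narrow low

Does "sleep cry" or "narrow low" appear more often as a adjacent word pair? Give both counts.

"narrow low" (5 vs 3)

"sleep cry": 3 occurrences
"narrow low": 5 occurrences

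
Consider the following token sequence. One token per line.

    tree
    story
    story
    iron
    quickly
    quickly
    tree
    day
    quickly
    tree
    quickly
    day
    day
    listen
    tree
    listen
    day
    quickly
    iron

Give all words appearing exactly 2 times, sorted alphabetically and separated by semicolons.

iron; listen; story

Unigram counts meeting the condition (exactly 2 times):
  iron: 2
  listen: 2
  story: 2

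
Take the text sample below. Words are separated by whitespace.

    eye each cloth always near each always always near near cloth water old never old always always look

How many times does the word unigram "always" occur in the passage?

5

Scanning the 18 tokens for "always":
  position 4: always
  position 7: always
  position 8: always
  position 16: always
  position 17: always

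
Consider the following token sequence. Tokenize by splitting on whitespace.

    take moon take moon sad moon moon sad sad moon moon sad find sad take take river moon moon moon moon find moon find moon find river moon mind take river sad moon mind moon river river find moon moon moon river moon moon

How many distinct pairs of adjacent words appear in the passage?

22

44 tokens → 43 bigram windows in total.
Repeated bigrams (each contributes count−1 duplicates):
  moon moon: 8
  find moon: 3
  moon find: 3
  moon sad: 3
  river moon: 3
  sad moon: 3
  moon mind: 2
  moon river: 2
  … (2 more repeated)
21 duplicate windows → 43 − 21 = 22 distinct.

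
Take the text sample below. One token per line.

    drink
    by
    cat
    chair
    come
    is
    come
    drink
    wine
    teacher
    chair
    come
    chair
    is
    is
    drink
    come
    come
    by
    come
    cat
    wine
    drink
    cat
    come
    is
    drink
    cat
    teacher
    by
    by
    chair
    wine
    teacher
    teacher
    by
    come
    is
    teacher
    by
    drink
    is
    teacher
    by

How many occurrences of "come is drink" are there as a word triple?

1

Scanning the 42 overlapping trigram windows for "come is drink":
  position 25–27: come is drink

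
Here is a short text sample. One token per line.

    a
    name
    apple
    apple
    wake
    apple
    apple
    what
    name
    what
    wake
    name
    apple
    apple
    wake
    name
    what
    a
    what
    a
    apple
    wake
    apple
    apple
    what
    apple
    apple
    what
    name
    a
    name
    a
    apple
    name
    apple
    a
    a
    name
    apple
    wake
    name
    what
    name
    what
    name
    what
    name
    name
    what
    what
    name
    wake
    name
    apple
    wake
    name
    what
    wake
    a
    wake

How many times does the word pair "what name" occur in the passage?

Scanning the 59 overlapping bigram windows for "what name":
  position 8–9: what name
  position 28–29: what name
  position 42–43: what name
  position 44–45: what name
  position 46–47: what name
  position 50–51: what name

6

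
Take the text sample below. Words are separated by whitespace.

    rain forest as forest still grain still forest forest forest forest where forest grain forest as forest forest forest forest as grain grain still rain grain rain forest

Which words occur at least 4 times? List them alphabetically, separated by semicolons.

Unigram counts meeting the condition (at least 4 times):
  forest: 13
  grain: 5

forest; grain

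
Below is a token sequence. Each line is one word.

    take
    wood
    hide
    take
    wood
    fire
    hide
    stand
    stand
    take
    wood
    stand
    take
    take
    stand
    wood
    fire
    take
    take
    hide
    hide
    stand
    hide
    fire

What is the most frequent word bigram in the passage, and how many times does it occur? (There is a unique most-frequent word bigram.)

"take wood", 3 times

Bigram frequencies (highest first):
  take wood: 3
  wood fire: 2
  hide stand: 2
  stand take: 2
  take take: 2
  wood hide: 1
  … (11 more, each ≤ 1)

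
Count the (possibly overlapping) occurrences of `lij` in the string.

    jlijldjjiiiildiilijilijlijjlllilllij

5

Sliding a length-3 window over the 36 characters (34 positions):
  position 2–4: lij
  position 17–19: lij
  position 21–23: lij
  position 24–26: lij
  position 34–36: lij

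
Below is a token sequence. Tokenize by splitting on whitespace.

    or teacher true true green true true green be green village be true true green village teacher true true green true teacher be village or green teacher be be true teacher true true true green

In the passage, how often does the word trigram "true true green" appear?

5

Scanning the 33 overlapping trigram windows for "true true green":
  position 3–5: true true green
  position 6–8: true true green
  position 13–15: true true green
  position 18–20: true true green
  position 33–35: true true green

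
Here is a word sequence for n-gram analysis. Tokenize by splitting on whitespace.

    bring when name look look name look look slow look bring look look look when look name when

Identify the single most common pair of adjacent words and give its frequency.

Bigram frequencies (highest first):
  look look: 4
  name look: 2
  look name: 2
  bring when: 1
  when name: 1
  look slow: 1
  … (6 more, each ≤ 1)

"look look", 4 times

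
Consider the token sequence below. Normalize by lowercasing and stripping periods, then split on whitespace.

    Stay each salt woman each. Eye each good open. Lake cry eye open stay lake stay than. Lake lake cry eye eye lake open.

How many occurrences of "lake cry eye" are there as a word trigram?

Scanning the 22 overlapping trigram windows for "lake cry eye":
  position 10–12: lake cry eye
  position 19–21: lake cry eye

2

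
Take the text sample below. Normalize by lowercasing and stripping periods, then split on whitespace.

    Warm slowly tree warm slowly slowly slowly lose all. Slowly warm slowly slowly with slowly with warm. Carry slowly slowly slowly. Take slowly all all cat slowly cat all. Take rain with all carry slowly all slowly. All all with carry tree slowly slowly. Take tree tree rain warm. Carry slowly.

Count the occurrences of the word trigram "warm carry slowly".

Scanning the 49 overlapping trigram windows for "warm carry slowly":
  position 17–19: warm carry slowly
  position 49–51: warm carry slowly

2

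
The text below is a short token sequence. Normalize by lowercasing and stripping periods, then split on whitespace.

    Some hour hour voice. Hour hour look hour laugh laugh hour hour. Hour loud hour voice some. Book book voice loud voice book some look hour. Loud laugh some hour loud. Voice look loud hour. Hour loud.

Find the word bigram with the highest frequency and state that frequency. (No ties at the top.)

"hour hour", 5 times

Bigram frequencies (highest first):
  hour hour: 5
  hour loud: 4
  some hour: 2
  hour voice: 2
  look hour: 2
  loud hour: 2
  … (18 more, each ≤ 2)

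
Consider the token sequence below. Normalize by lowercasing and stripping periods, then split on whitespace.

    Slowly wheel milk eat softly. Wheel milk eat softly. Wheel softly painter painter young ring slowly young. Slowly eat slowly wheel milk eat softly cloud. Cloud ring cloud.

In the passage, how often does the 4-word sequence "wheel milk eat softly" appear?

Scanning the 25 overlapping 4-gram windows for "wheel milk eat softly":
  position 2–5: wheel milk eat softly
  position 6–9: wheel milk eat softly
  position 21–24: wheel milk eat softly

3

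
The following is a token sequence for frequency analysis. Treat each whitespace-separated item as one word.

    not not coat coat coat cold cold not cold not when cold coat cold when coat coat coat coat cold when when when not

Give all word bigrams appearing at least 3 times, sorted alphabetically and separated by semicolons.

Bigram counts meeting the condition (at least 3 times):
  coat coat: 5
  coat cold: 3

coat coat; coat cold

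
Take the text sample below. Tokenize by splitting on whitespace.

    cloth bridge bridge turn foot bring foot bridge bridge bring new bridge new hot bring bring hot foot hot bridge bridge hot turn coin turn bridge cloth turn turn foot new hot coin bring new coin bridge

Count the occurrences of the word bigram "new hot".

Scanning the 36 overlapping bigram windows for "new hot":
  position 13–14: new hot
  position 31–32: new hot

2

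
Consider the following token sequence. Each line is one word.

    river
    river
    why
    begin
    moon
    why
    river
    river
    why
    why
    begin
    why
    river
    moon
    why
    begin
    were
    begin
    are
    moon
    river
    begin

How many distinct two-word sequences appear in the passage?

15

22 tokens → 21 bigram windows in total.
Repeated bigrams (each contributes count−1 duplicates):
  why begin: 3
  moon why: 2
  river river: 2
  river why: 2
  why river: 2
6 duplicate windows → 21 − 6 = 15 distinct.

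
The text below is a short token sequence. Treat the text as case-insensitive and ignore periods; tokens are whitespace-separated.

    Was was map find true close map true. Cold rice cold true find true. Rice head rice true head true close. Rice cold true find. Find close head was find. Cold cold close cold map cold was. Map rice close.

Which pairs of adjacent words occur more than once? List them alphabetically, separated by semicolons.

Bigram counts meeting the condition (more than once):
  cold true: 2
  find true: 2
  rice cold: 2
  true close: 2
  true find: 2
  was map: 2

cold true; find true; rice cold; true close; true find; was map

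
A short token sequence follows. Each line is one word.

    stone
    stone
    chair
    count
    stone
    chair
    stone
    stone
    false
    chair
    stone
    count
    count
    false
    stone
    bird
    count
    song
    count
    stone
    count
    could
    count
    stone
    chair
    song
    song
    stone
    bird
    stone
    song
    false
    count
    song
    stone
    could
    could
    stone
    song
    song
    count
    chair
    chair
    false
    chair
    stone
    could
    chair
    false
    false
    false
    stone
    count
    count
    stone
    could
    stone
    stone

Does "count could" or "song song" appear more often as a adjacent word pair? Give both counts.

"song song" (2 vs 1)

"count could": 1 occurrence
"song song": 2 occurrences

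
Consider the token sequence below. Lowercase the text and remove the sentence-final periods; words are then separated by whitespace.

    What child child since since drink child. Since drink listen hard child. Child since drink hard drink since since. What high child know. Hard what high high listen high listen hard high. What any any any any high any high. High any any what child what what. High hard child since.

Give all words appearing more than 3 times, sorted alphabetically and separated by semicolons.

any; child; drink; hard; high; since; what

Unigram counts meeting the condition (more than 3 times):
  any: 7
  child: 8
  drink: 4
  hard: 5
  high: 9
  since: 7
  what: 7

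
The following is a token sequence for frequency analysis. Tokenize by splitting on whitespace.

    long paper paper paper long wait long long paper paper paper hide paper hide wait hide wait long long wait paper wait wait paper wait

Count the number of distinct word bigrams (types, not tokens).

25 tokens → 24 bigram windows in total.
Repeated bigrams (each contributes count−1 duplicates):
  paper paper: 4
  hide wait: 2
  long long: 2
  long paper: 2
  long wait: 2
  paper hide: 2
  paper wait: 2
  wait long: 2
  … (1 more repeated)
11 duplicate windows → 24 − 11 = 13 distinct.

13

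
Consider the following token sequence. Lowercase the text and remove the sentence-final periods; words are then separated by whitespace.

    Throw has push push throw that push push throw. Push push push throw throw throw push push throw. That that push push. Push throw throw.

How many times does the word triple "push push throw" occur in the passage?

Scanning the 23 overlapping trigram windows for "push push throw":
  position 3–5: push push throw
  position 7–9: push push throw
  position 11–13: push push throw
  position 16–18: push push throw
  position 22–24: push push throw

5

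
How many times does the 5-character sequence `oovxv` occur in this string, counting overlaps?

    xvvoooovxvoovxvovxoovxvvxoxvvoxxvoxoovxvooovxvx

5

Sliding a length-5 window over the 47 characters (43 positions):
  position 6–10: oovxv
  position 11–15: oovxv
  position 19–23: oovxv
  position 36–40: oovxv
  position 42–46: oovxv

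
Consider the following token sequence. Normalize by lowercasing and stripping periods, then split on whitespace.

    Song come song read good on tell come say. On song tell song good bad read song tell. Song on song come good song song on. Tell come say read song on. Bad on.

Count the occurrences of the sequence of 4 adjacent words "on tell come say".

2

Scanning the 31 overlapping 4-gram windows for "on tell come say":
  position 6–9: on tell come say
  position 26–29: on tell come say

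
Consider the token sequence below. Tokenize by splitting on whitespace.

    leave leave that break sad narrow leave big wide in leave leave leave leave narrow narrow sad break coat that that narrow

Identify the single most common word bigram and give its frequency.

Bigram frequencies (highest first):
  leave leave: 4
  leave that: 1
  that break: 1
  break sad: 1
  sad narrow: 1
  narrow leave: 1
  … (12 more, each ≤ 1)

"leave leave", 4 times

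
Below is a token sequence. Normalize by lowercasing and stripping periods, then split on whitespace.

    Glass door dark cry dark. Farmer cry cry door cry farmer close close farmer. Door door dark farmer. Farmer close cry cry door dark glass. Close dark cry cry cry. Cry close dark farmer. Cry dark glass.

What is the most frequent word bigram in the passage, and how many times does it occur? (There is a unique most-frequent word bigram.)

Bigram frequencies (highest first):
  cry cry: 5
  door dark: 3
  dark farmer: 3
  dark cry: 2
  cry dark: 2
  farmer cry: 2
  … (15 more, each ≤ 2)

"cry cry", 5 times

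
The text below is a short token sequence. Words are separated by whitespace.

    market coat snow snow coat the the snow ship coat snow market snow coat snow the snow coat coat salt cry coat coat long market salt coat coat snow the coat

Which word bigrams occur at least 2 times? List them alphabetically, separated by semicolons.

Bigram counts meeting the condition (at least 2 times):
  coat coat: 3
  coat snow: 4
  snow coat: 3
  snow the: 2
  the snow: 2

coat coat; coat snow; snow coat; snow the; the snow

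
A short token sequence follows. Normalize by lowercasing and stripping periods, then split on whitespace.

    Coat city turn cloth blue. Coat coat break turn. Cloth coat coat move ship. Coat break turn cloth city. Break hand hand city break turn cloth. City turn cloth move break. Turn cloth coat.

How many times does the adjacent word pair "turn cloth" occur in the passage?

6

Scanning the 33 overlapping bigram windows for "turn cloth":
  position 3–4: turn cloth
  position 9–10: turn cloth
  position 17–18: turn cloth
  position 25–26: turn cloth
  position 28–29: turn cloth
  position 32–33: turn cloth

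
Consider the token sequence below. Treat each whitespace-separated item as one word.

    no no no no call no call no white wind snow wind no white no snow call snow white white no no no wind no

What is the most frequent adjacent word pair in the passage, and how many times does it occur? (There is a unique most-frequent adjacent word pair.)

Bigram frequencies (highest first):
  no no: 5
  no call: 2
  call no: 2
  no white: 2
  wind no: 2
  white no: 2
  … (9 more, each ≤ 1)

"no no", 5 times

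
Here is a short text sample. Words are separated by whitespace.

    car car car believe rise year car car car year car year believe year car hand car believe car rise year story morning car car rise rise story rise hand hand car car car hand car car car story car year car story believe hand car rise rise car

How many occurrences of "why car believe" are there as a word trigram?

0

Scanning the 47 overlapping trigram windows for "why car believe":
  (none found)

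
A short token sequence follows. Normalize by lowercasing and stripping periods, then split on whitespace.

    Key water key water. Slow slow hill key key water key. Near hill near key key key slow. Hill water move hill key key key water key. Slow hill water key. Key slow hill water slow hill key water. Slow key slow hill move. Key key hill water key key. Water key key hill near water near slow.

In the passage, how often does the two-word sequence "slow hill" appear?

Scanning the 57 overlapping bigram windows for "slow hill":
  position 6–7: slow hill
  position 18–19: slow hill
  position 28–29: slow hill
  position 33–34: slow hill
  position 36–37: slow hill
  position 42–43: slow hill

6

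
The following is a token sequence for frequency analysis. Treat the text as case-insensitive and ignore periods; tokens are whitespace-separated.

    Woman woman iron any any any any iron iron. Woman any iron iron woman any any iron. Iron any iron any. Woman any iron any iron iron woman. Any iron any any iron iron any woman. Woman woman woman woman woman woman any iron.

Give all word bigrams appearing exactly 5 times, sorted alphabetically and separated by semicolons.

Bigram counts meeting the condition (exactly 5 times):
  any any: 5
  iron iron: 5
  woman any: 5

any any; iron iron; woman any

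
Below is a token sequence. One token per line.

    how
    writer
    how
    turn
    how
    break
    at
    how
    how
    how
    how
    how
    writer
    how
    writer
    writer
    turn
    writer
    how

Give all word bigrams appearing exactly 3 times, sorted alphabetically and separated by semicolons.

how writer; writer how

Bigram counts meeting the condition (exactly 3 times):
  how writer: 3
  writer how: 3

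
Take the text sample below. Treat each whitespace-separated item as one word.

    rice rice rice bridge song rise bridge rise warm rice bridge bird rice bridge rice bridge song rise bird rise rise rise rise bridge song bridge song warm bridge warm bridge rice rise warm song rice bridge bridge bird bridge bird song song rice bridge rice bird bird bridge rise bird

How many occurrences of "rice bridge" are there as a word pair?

6

Scanning the 50 overlapping bigram windows for "rice bridge":
  position 3–4: rice bridge
  position 10–11: rice bridge
  position 13–14: rice bridge
  position 15–16: rice bridge
  position 36–37: rice bridge
  position 44–45: rice bridge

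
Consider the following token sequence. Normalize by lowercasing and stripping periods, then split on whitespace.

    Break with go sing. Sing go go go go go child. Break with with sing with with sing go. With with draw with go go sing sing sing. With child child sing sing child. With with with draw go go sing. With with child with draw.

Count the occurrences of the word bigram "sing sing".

4

Scanning the 45 overlapping bigram windows for "sing sing":
  position 4–5: sing sing
  position 26–27: sing sing
  position 27–28: sing sing
  position 32–33: sing sing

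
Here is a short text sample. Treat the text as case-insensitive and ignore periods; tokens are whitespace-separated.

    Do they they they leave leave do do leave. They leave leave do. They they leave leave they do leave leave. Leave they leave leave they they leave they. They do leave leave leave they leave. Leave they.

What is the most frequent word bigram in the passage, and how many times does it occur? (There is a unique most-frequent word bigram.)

"leave leave", 9 times

Bigram frequencies (highest first):
  leave leave: 9
  leave they: 7
  they leave: 6
  they they: 5
  do leave: 3
  do they: 2
  … (3 more, each ≤ 2)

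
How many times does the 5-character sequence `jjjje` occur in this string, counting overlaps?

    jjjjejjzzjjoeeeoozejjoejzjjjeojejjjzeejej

1

Sliding a length-5 window over the 41 characters (37 positions):
  position 1–5: jjjje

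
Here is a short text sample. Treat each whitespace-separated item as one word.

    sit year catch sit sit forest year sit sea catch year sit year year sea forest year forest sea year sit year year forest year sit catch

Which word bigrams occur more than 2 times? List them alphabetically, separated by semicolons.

Bigram counts meeting the condition (more than 2 times):
  forest year: 3
  sit year: 3
  year sit: 4

forest year; sit year; year sit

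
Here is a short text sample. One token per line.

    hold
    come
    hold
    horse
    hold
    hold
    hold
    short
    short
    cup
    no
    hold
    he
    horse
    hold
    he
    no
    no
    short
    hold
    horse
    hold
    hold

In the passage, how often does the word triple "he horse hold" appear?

1

Scanning the 21 overlapping trigram windows for "he horse hold":
  position 13–15: he horse hold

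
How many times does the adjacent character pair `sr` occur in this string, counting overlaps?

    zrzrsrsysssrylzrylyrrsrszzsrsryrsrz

6

Sliding a length-2 window over the 35 characters (34 positions):
  position 5–6: sr
  position 11–12: sr
  position 22–23: sr
  position 27–28: sr
  position 29–30: sr
  position 33–34: sr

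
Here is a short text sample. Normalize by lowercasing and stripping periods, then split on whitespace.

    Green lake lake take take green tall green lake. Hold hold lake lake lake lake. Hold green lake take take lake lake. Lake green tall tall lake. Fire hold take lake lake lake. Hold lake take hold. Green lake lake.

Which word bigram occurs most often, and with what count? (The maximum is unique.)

"lake lake", 9 times

Bigram frequencies (highest first):
  lake lake: 9
  green lake: 4
  lake take: 3
  lake hold: 3
  take take: 2
  green tall: 2
  … (13 more, each ≤ 2)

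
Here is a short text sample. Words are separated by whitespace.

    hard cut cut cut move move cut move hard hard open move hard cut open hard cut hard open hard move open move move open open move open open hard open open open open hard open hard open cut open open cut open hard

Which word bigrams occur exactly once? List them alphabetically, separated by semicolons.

Bigram counts meeting the condition (exactly once):
  cut hard: 1
  hard hard: 1
  hard move: 1
  move cut: 1

cut hard; hard hard; hard move; move cut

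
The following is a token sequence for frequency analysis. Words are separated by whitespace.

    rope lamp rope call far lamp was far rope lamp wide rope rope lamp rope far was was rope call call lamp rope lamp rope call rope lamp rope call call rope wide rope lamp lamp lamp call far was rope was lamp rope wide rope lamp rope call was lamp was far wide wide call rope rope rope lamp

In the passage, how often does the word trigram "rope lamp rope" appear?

Scanning the 58 overlapping trigram windows for "rope lamp rope":
  position 1–3: rope lamp rope
  position 13–15: rope lamp rope
  position 23–25: rope lamp rope
  position 27–29: rope lamp rope
  position 46–48: rope lamp rope

5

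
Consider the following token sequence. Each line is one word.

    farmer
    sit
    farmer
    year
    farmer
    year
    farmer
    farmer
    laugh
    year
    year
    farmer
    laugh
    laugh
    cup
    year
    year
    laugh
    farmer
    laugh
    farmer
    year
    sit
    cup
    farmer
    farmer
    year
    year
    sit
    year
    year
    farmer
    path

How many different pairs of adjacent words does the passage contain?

18

33 tokens → 32 bigram windows in total.
Repeated bigrams (each contributes count−1 duplicates):
  farmer year: 4
  year farmer: 4
  year year: 4
  farmer laugh: 3
  farmer farmer: 2
  laugh farmer: 2
  year sit: 2
14 duplicate windows → 32 − 14 = 18 distinct.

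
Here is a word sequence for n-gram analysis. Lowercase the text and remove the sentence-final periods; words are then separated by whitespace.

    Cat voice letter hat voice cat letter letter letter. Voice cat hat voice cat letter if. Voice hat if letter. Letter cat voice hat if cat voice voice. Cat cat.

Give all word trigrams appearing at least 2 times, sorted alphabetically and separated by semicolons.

Trigram counts meeting the condition (at least 2 times):
  hat voice cat: 2
  voice cat letter: 2
  voice hat if: 2

hat voice cat; voice cat letter; voice hat if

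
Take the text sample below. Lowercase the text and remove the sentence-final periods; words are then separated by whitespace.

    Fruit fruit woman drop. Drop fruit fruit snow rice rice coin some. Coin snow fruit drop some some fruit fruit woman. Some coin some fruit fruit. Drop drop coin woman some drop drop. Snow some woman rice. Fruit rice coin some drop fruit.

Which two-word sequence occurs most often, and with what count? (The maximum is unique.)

Bigram frequencies (highest first):
  fruit fruit: 4
  drop drop: 3
  coin some: 3
  fruit woman: 2
  drop fruit: 2
  rice coin: 2
  … (21 more, each ≤ 2)

"fruit fruit", 4 times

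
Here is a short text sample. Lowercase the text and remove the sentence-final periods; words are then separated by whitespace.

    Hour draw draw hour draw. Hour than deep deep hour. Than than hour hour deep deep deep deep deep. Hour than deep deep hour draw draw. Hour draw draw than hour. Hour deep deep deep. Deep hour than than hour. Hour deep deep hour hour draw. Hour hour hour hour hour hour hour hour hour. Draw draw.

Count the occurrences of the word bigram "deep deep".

10

Scanning the 56 overlapping bigram windows for "deep deep":
  position 8–9: deep deep
  position 15–16: deep deep
  position 16–17: deep deep
  position 17–18: deep deep
  position 18–19: deep deep
  position 22–23: deep deep
  position 33–34: deep deep
  position 34–35: deep deep
  position 35–36: deep deep
  position 42–43: deep deep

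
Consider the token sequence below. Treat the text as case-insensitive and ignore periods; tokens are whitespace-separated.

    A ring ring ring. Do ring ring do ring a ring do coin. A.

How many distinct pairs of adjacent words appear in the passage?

7

14 tokens → 13 bigram windows in total.
Repeated bigrams (each contributes count−1 duplicates):
  ring do: 3
  ring ring: 3
  a ring: 2
  do ring: 2
6 duplicate windows → 13 − 6 = 7 distinct.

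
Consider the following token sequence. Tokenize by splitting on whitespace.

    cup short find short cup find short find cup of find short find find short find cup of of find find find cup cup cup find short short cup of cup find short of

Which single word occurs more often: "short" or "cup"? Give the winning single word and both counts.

"cup" (9 vs 8)

"short": 8 occurrences
"cup": 9 occurrences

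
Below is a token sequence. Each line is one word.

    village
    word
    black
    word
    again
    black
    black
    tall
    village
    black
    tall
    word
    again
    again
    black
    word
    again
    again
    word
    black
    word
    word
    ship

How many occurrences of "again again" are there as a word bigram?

2

Scanning the 22 overlapping bigram windows for "again again":
  position 13–14: again again
  position 17–18: again again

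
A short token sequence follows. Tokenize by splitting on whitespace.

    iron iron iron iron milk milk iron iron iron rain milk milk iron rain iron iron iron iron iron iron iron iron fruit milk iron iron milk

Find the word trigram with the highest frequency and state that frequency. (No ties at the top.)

Trigram frequencies (highest first):
  iron iron iron: 9
  iron iron milk: 2
  milk milk iron: 2
  milk iron iron: 2
  iron milk milk: 1
  iron iron rain: 1
  … (8 more, each ≤ 1)

"iron iron iron", 9 times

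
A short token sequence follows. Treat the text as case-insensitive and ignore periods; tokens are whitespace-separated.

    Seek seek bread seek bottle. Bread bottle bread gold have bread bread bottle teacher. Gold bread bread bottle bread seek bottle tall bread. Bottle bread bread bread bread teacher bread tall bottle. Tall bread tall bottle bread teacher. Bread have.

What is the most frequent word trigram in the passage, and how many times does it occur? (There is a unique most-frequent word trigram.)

Trigram frequencies (highest first):
  bread bottle bread: 3
  bread seek bottle: 2
  bread bread bottle: 2
  bottle tall bread: 2
  bread bread bread: 2
  bread teacher bread: 2
  … (24 more, each ≤ 2)

"bread bottle bread", 3 times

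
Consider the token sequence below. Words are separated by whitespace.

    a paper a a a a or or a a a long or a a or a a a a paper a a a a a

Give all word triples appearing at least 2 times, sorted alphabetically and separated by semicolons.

Trigram counts meeting the condition (at least 2 times):
  a a a: 8
  a a or: 2
  a paper a: 2
  or a a: 3
  paper a a: 2

a a a; a a or; a paper a; or a a; paper a a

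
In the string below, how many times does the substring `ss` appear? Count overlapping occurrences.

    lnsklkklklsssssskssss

8

Sliding a length-2 window over the 21 characters (20 positions):
  position 11–12: ss
  position 12–13: ss
  position 13–14: ss
  position 14–15: ss
  position 15–16: ss
  position 18–19: ss
  position 19–20: ss
  position 20–21: ss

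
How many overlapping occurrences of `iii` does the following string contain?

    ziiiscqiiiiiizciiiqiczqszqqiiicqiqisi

7

Sliding a length-3 window over the 37 characters (35 positions):
  position 2–4: iii
  position 8–10: iii
  position 9–11: iii
  position 10–12: iii
  position 11–13: iii
  position 16–18: iii
  position 28–30: iii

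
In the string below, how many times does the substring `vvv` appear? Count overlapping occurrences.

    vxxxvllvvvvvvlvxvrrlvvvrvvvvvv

Sliding a length-3 window over the 30 characters (28 positions):
  position 8–10: vvv
  position 9–11: vvv
  position 10–12: vvv
  position 11–13: vvv
  position 21–23: vvv
  position 25–27: vvv
  position 26–28: vvv
  position 27–29: vvv
  position 28–30: vvv

9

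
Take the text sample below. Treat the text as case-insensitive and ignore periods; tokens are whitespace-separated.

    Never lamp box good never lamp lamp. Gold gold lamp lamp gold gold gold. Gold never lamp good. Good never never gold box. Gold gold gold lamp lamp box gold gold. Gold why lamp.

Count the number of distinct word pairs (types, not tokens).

34 tokens → 33 bigram windows in total.
Repeated bigrams (each contributes count−1 duplicates):
  gold gold: 8
  lamp lamp: 3
  never lamp: 3
  box gold: 2
  gold lamp: 2
  good never: 2
  lamp box: 2
  lamp gold: 2
16 duplicate windows → 33 − 16 = 17 distinct.

17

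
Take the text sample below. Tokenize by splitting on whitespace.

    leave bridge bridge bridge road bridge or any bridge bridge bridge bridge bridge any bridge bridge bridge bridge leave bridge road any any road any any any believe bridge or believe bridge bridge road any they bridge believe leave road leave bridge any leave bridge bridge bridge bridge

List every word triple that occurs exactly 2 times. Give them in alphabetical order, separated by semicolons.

Trigram counts meeting the condition (exactly 2 times):
  any bridge bridge: 2
  bridge bridge road: 2
  bridge road any: 2
  leave bridge bridge: 2
  road any any: 2

any bridge bridge; bridge bridge road; bridge road any; leave bridge bridge; road any any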